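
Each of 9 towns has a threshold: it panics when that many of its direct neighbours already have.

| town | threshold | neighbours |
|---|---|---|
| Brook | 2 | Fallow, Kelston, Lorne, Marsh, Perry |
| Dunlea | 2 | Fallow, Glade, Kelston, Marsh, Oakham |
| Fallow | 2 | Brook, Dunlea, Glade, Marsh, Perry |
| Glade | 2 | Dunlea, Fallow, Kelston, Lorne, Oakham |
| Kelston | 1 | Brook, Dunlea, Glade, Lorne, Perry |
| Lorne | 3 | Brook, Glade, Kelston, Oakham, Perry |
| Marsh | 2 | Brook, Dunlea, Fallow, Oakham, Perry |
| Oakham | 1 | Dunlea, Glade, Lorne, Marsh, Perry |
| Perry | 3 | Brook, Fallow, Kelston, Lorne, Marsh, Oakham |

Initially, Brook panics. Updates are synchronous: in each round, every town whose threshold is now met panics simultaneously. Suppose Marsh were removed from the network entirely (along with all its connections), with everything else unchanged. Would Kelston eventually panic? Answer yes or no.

yes

With Marsh removed:
Round 1 — Brook panics (initial).
Round 2 — checking thresholds:
  Fallow: 1 of 4 neighbours < 2, below threshold.
  Kelston: 1 of 5 neighbours ≥ 1, panics.
  Lorne: 1 of 5 neighbours < 3, below threshold.
  Perry: 1 of 5 neighbours < 3, below threshold.
Round 3 — no new panics; cascade stops.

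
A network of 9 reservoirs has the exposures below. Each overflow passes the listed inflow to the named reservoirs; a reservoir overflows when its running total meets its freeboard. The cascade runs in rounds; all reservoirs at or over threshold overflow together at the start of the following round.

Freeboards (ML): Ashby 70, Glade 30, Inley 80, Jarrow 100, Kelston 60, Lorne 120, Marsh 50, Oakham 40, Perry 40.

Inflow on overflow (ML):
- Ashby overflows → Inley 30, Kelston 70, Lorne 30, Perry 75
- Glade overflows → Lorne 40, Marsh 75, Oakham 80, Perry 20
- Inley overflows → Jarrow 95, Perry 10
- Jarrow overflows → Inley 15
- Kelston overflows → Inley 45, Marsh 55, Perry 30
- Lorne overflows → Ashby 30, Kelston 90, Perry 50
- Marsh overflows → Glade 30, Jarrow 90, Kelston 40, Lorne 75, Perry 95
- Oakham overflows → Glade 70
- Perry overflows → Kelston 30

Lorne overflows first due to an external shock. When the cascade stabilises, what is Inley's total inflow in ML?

Round 1 — Lorne overflows (initial).
  Ashby: +30 → 30 < 70
  Kelston: +90 → 90 ≥ 60
  Perry: +50 → 50 ≥ 40
Round 2 — Kelston, Perry overflow.
  Inley: +45 → 45 < 80
  Marsh: +55 → 55 ≥ 50
Round 3 — Marsh overflows.
  Glade: +30 → 30 ≥ 30
  Jarrow: +90 → 90 < 100
Round 4 — Glade overflows.
  Oakham: +80 → 80 ≥ 40
Round 5 — Oakham overflows.
No further overflows.

45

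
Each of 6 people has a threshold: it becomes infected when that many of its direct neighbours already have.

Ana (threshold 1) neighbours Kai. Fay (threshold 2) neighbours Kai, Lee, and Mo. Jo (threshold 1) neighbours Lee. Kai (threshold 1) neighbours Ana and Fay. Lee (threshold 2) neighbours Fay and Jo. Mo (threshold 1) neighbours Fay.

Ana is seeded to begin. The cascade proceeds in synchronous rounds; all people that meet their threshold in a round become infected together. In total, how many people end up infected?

2

Round 1 — Ana becomes infected (initial).
Round 2 — checking thresholds:
  Kai: 1 of 2 neighbours ≥ 1, becomes infected.
Round 3 — no new infections; cascade stops.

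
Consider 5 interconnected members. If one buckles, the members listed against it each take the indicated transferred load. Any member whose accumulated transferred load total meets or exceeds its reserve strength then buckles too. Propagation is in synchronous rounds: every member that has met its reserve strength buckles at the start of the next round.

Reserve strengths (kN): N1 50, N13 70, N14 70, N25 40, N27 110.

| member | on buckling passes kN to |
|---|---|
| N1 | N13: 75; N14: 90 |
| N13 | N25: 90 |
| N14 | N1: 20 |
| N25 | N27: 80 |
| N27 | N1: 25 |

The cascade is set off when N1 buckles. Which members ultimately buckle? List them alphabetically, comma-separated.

N1, N13, N14, N25

Round 1 — N1 buckles (initial).
  N13: +75 → 75 ≥ 70
  N14: +90 → 90 ≥ 70
Round 2 — N13, N14 buckle.
  N25: +90 → 90 ≥ 40
Round 3 — N25 buckles.
  N27: +80 → 80 < 110
No further bucklings.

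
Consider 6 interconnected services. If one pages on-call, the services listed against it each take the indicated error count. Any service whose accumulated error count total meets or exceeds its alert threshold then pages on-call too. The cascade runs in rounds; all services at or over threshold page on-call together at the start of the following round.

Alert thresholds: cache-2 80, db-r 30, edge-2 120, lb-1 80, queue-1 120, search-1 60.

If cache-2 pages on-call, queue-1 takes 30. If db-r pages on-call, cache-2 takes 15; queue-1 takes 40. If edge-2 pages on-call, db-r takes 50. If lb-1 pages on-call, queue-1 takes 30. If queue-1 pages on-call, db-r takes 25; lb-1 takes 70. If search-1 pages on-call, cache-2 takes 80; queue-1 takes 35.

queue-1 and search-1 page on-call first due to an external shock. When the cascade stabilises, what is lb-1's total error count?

Round 1 — queue-1, search-1 page on-call (initial).
  cache-2: +80 → 80 ≥ 80
  db-r: +25 → 25 < 30
  lb-1: +70 → 70 < 80
Round 2 — cache-2 pages on-call.
No further pages.

70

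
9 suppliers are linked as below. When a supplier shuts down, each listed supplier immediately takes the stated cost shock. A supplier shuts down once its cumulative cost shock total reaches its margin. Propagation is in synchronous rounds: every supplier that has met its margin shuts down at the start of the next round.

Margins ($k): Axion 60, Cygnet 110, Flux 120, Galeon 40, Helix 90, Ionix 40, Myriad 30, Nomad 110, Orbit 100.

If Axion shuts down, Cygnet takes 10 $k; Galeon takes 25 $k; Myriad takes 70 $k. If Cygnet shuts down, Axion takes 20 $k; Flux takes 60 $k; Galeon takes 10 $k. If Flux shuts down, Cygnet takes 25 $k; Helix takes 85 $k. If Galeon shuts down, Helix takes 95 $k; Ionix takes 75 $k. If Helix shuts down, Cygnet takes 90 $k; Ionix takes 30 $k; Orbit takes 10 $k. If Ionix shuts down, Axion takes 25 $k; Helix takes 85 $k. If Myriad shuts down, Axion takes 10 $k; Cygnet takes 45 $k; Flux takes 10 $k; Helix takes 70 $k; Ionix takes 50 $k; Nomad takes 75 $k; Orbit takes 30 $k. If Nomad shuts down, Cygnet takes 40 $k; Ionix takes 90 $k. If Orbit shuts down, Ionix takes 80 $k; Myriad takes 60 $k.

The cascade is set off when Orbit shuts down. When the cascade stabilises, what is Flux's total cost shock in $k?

70

Round 1 — Orbit shuts down (initial).
  Ionix: +80 → 80 ≥ 40
  Myriad: +60 → 60 ≥ 30
Round 2 — Ionix, Myriad shut down.
  Axion: +25+10 → 35 < 60
  Cygnet: +45 → 45 < 110
  Flux: +10 → 10 < 120
  Helix: +85+70 → 155 ≥ 90
  Nomad: +75 → 75 < 110
Round 3 — Helix shuts down.
  Cygnet: +90 → 135 ≥ 110
Round 4 — Cygnet shuts down.
  Axion: +20 → 55 < 60
  Flux: +60 → 70 < 120
  Galeon: +10 → 10 < 40
No further shutdowns.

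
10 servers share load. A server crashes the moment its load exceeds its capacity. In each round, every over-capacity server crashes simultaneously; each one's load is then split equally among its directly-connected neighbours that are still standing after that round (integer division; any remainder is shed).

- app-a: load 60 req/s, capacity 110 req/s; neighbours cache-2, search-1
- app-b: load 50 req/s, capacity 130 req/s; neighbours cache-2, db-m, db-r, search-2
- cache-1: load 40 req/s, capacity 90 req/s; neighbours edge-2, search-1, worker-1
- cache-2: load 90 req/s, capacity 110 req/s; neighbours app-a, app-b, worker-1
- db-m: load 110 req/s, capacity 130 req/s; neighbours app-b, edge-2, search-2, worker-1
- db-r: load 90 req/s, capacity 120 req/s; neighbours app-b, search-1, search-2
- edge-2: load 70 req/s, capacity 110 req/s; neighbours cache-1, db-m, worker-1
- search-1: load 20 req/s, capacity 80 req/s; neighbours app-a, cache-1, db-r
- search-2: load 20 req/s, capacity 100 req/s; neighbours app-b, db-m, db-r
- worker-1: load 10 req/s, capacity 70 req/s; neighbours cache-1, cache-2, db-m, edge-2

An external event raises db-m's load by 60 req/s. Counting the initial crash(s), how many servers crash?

10

Round 1 — db-m at 170 > 130. db-m crashes.
  db-m sheds 170 req/s to app-b, edge-2, search-2, worker-1: 42 each (2 lost).
    app-b: 50+42 = 92 ≤ 130
    edge-2: 70+42 = 112 > 110
    search-2: 20+42 = 62 ≤ 100
    worker-1: 10+42 = 52 ≤ 70
Round 2 — edge-2 crashes.
  edge-2 sheds 112 req/s to cache-1, worker-1: 56 each.
    cache-1: 40+56 = 96 > 90
    worker-1: 52+56 = 108 > 70
Round 3 — cache-1, worker-1 crash.
  cache-1 sheds 96 req/s to search-1: 96 each.
    search-1: 20+96 = 116 > 80
  worker-1 sheds 108 req/s to cache-2: 108 each.
    cache-2: 90+108 = 198 > 110
Round 4 — cache-2, search-1 crash.
  cache-2 sheds 198 req/s to app-a, app-b: 99 each.
    app-a: 60+99 = 159 > 110
    app-b: 92+99 = 191 > 130
  search-1 sheds 116 req/s to app-a, db-r: 58 each.
    app-a: 159+58 = 217 > 110
    db-r: 90+58 = 148 > 120
Round 5 — app-a, app-b, db-r crash.
  app-a sheds 217 req/s: no online neighbours, lost.
  app-b sheds 191 req/s to search-2: 191 each.
    search-2: 62+191 = 253 > 100
  db-r sheds 148 req/s to search-2: 148 each.
    search-2: 253+148 = 401 > 100
Round 6 — search-2 crashes.
  search-2 sheds 401 req/s: no online neighbours, lost.
No further crashes.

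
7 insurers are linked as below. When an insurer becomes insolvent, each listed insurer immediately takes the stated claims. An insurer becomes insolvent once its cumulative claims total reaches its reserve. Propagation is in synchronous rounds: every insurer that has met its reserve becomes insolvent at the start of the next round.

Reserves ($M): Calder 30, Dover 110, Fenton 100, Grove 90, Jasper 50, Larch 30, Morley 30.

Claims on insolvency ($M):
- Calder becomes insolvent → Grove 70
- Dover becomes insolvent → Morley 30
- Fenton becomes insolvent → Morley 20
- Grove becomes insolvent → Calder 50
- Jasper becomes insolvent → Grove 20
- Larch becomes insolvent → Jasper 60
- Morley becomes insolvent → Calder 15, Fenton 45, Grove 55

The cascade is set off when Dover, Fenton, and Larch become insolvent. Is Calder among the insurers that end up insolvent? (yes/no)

Round 1 — Dover, Fenton, Larch become insolvent (initial).
  Jasper: +60 → 60 ≥ 50
  Morley: +30+20 → 50 ≥ 30
Round 2 — Jasper, Morley become insolvent.
  Calder: +15 → 15 < 30
  Grove: +20+55 → 75 < 90
No further insolvencies.

no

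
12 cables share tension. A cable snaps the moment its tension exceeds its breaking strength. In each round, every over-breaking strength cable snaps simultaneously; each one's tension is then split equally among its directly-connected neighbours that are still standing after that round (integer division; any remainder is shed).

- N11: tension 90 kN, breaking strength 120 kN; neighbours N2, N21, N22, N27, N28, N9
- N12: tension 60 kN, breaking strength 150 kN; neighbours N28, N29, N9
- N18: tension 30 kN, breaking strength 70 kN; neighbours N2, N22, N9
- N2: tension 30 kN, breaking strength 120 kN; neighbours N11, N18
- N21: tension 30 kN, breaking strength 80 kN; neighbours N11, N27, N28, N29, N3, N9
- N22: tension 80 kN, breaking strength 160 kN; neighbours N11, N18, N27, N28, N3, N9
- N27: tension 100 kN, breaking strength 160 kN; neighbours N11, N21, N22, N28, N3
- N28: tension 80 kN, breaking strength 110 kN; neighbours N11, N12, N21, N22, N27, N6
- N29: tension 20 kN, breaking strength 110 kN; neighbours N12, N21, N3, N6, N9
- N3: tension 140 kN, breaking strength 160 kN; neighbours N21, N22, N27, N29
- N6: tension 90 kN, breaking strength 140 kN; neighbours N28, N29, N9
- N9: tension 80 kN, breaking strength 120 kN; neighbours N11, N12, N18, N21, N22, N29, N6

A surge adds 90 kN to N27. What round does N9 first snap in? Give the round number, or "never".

Round 1 — N27 at 190 > 160. N27 snaps.
  N27 sheds 190 kN to N11, N21, N22, N28, N3: 38 each.
    N11: 90+38 = 128 > 120
    N21: 30+38 = 68 ≤ 80
    N22: 80+38 = 118 ≤ 160
    N28: 80+38 = 118 > 110
    N3: 140+38 = 178 > 160
Round 2 — N11, N28, N3 snap.
  N11 sheds 128 kN to N2, N21, N22, N9: 32 each.
    N2: 30+32 = 62 ≤ 120
    N21: 68+32 = 100 > 80
    N22: 118+32 = 150 ≤ 160
    N9: 80+32 = 112 ≤ 120
  N28 sheds 118 kN to N12, N21, N22, N6: 29 each (2 lost).
    N12: 60+29 = 89 ≤ 150
    N21: 100+29 = 129 > 80
    N22: 150+29 = 179 > 160
    N6: 90+29 = 119 ≤ 140
  N3 sheds 178 kN to N21, N22, N29: 59 each (1 lost).
    N21: 129+59 = 188 > 80
    N22: 179+59 = 238 > 160
    N29: 20+59 = 79 ≤ 110
Round 3 — N21, N22 snap.
  N21 sheds 188 kN to N29, N9: 94 each.
    N29: 79+94 = 173 > 110
    N9: 112+94 = 206 > 120
  N22 sheds 238 kN to N18, N9: 119 each.
    N18: 30+119 = 149 > 70
    N9: 206+119 = 325 > 120
Round 4 — N18, N29, N9 snap.
  N18 sheds 149 kN to N2: 149 each.
    N2: 62+149 = 211 > 120
  N29 sheds 173 kN to N12, N6: 86 each (1 lost).
    N12: 89+86 = 175 > 150
    N6: 119+86 = 205 > 140
  N9 sheds 325 kN to N12, N6: 162 each (1 lost).
    N12: 175+162 = 337 > 150
    N6: 205+162 = 367 > 140
Round 5 — N12, N2, N6 snap.
  N12 sheds 337 kN: no online neighbours, lost.
  N2 sheds 211 kN: no online neighbours, lost.
  N6 sheds 367 kN: no online neighbours, lost.
No further breaks.

4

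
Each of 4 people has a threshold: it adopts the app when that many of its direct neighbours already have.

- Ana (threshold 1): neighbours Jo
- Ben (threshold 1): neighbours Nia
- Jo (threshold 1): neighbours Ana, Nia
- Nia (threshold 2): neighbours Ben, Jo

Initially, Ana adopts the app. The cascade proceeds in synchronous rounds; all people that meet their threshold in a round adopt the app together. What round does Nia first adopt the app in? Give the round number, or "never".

Round 1 — Ana adopts the app (initial).
Round 2 — checking thresholds:
  Jo: 1 of 2 neighbours ≥ 1, adopts the app.
Round 3 — no new adoptions; cascade stops.

never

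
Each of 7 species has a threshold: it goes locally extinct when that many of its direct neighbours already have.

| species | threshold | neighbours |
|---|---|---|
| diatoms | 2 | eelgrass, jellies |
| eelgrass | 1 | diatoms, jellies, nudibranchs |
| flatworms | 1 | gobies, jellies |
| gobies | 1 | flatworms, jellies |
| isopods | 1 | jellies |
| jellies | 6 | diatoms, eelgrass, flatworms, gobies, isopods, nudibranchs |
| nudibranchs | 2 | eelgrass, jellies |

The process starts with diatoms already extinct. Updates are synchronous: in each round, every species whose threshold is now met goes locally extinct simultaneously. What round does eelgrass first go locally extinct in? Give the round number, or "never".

Round 1 — diatoms goes locally extinct (initial).
Round 2 — checking thresholds:
  eelgrass: 1 of 3 neighbours ≥ 1, goes locally extinct.
  jellies: 1 of 6 neighbours < 6, not yet.
Round 3 — no new extinctions; cascade stops.

2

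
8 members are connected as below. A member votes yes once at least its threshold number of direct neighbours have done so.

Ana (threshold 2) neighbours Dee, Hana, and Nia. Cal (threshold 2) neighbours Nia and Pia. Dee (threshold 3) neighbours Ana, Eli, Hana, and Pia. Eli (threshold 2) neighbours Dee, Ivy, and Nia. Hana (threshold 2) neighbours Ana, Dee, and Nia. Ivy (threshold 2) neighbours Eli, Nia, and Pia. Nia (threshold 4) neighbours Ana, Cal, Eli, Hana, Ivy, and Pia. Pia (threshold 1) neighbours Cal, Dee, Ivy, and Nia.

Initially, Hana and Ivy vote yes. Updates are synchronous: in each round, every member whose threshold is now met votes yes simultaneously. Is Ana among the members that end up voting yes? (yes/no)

Round 1 — Hana, Ivy vote yes (initial).
Round 2 — checking thresholds:
  Ana: 1 of 3 neighbours < 2, not yet.
  Dee: 1 of 4 neighbours < 3, not yet.
  Eli: 1 of 3 neighbours < 2, not yet.
  Nia: 2 of 6 neighbours < 4, not yet.
  Pia: 1 of 4 neighbours ≥ 1, votes yes.
Round 3 — no new yes votes; cascade stops.

no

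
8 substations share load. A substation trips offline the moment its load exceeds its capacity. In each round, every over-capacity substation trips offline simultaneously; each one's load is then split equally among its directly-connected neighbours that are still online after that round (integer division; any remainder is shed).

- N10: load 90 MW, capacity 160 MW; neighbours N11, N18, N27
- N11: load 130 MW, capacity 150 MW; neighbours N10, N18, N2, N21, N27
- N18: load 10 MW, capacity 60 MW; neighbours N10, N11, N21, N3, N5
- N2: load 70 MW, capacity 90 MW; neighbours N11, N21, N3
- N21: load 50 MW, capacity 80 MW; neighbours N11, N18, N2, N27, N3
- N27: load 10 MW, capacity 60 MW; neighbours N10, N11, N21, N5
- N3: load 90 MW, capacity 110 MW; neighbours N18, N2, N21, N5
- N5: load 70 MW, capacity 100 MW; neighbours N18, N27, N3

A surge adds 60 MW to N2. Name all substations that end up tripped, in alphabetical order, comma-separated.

N10, N11, N18, N2, N21, N27, N3, N5

Round 1 — N2 at 130 > 90. N2 trips offline.
  N2 sheds 130 MW to N11, N21, N3: 43 each (1 lost).
    N11: 130+43 = 173 > 150
    N21: 50+43 = 93 > 80
    N3: 90+43 = 133 > 110
Round 2 — N11, N21, N3 trip offline.
  N11 sheds 173 MW to N10, N18, N27: 57 each (2 lost).
    N10: 90+57 = 147 ≤ 160
    N18: 10+57 = 67 > 60
    N27: 10+57 = 67 > 60
  N21 sheds 93 MW to N18, N27: 46 each (1 lost).
    N18: 67+46 = 113 > 60
    N27: 67+46 = 113 > 60
  N3 sheds 133 MW to N18, N5: 66 each (1 lost).
    N18: 113+66 = 179 > 60
    N5: 70+66 = 136 > 100
Round 3 — N18, N27, N5 trip offline.
  N18 sheds 179 MW to N10: 179 each.
    N10: 147+179 = 326 > 160
  N27 sheds 113 MW to N10: 113 each.
    N10: 326+113 = 439 > 160
  N5 sheds 136 MW: no online neighbours, lost.
Round 4 — N10 trips offline.
  N10 sheds 439 MW: no online neighbours, lost.
No further trips.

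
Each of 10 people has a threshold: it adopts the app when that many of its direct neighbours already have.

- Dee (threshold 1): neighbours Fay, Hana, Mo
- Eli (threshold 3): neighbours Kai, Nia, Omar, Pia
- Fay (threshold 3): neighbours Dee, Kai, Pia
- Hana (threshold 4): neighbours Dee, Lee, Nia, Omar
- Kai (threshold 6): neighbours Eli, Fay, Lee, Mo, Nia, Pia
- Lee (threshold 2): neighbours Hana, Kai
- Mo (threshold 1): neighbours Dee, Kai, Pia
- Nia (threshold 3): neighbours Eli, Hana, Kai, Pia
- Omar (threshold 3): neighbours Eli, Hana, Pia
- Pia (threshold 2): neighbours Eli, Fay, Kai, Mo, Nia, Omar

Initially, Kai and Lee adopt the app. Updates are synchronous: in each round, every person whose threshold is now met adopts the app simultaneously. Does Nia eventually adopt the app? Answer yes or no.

Round 1 — Kai, Lee adopt the app (initial).
Round 2 — checking thresholds:
  Eli: 1 of 4 neighbours < 3, holds.
  Fay: 1 of 3 neighbours < 3, holds.
  Hana: 1 of 4 neighbours < 4, holds.
  Mo: 1 of 3 neighbours ≥ 1, adopts the app.
  Nia: 1 of 4 neighbours < 3, holds.
  Pia: 1 of 6 neighbours < 2, holds.
Round 3 — checking thresholds:
  Dee: 1 of 3 neighbours ≥ 1, adopts the app.
  Eli: 1 of 4 neighbours < 3, holds.
  Fay: 1 of 3 neighbours < 3, holds.
  Hana: 1 of 4 neighbours < 4, holds.
  Nia: 1 of 4 neighbours < 3, holds.
  Pia: 2 of 6 neighbours ≥ 2, adopts the app.
Round 4 — checking thresholds:
  Eli: 2 of 4 neighbours < 3, holds.
  Fay: 3 of 3 neighbours ≥ 3, adopts the app.
  Hana: 2 of 4 neighbours < 4, holds.
  Nia: 2 of 4 neighbours < 3, holds.
  Omar: 1 of 3 neighbours < 3, holds.
Round 5 — no new adoptions; cascade stops.

no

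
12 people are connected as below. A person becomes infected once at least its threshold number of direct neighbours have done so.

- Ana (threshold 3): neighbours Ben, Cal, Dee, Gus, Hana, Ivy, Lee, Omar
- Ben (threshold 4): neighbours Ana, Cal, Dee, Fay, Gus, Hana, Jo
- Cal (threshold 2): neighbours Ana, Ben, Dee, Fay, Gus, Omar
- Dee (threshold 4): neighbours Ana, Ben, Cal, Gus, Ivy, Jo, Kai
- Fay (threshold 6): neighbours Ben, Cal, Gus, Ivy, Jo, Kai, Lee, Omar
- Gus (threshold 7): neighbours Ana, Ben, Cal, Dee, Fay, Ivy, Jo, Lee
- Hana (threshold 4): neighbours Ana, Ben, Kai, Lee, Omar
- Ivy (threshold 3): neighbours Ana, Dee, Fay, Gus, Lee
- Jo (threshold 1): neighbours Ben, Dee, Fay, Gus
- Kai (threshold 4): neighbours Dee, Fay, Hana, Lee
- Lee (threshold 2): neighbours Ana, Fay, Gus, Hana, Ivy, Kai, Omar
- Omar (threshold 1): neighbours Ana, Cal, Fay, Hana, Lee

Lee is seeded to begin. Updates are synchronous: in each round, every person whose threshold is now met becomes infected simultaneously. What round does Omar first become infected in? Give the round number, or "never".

Round 1 — Lee becomes infected (initial).
Round 2 — checking thresholds:
  Ana: 1 of 8 neighbours < 3, holds.
  Fay: 1 of 8 neighbours < 6, holds.
  Gus: 1 of 8 neighbours < 7, holds.
  Hana: 1 of 5 neighbours < 4, holds.
  Ivy: 1 of 5 neighbours < 3, holds.
  Kai: 1 of 4 neighbours < 4, holds.
  Omar: 1 of 5 neighbours ≥ 1, becomes infected.
Round 3 — no new infections; cascade stops.

2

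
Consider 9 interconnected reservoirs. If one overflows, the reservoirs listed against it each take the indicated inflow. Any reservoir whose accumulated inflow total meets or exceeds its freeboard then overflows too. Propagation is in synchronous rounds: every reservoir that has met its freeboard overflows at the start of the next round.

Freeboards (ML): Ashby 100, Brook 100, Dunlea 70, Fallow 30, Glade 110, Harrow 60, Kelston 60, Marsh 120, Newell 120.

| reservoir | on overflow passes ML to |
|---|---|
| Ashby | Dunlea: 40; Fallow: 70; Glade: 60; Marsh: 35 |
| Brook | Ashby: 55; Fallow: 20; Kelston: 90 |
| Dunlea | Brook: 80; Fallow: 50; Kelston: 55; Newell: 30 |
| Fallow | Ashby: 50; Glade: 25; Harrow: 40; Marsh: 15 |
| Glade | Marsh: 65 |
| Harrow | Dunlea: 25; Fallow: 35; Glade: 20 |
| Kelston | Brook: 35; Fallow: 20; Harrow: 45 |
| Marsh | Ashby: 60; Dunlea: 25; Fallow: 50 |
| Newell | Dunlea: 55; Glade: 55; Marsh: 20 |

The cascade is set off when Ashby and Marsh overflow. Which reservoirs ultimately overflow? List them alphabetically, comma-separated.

Ashby, Fallow, Marsh

Round 1 — Ashby, Marsh overflow (initial).
  Dunlea: +40+25 → 65 < 70
  Fallow: +70+50 → 120 ≥ 30
  Glade: +60 → 60 < 110
Round 2 — Fallow overflows.
  Glade: +25 → 85 < 110
  Harrow: +40 → 40 < 60
No further overflows.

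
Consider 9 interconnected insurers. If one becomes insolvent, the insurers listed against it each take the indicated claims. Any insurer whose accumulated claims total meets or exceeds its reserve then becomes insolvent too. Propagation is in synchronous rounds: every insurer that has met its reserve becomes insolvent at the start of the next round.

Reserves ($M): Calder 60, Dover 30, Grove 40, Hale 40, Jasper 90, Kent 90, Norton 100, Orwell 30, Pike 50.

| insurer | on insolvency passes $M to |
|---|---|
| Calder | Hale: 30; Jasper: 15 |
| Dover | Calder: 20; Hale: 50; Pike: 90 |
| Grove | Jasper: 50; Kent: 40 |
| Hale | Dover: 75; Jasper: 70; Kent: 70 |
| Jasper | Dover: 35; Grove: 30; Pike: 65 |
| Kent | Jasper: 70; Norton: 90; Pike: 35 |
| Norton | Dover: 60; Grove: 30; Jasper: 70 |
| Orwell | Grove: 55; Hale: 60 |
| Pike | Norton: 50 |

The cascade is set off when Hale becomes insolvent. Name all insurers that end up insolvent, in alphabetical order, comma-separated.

Round 1 — Hale becomes insolvent (initial).
  Dover: +75 → 75 ≥ 30
  Jasper: +70 → 70 < 90
  Kent: +70 → 70 < 90
Round 2 — Dover becomes insolvent.
  Calder: +20 → 20 < 60
  Pike: +90 → 90 ≥ 50
Round 3 — Pike becomes insolvent.
  Norton: +50 → 50 < 100
No further insolvencies.

Dover, Hale, Pike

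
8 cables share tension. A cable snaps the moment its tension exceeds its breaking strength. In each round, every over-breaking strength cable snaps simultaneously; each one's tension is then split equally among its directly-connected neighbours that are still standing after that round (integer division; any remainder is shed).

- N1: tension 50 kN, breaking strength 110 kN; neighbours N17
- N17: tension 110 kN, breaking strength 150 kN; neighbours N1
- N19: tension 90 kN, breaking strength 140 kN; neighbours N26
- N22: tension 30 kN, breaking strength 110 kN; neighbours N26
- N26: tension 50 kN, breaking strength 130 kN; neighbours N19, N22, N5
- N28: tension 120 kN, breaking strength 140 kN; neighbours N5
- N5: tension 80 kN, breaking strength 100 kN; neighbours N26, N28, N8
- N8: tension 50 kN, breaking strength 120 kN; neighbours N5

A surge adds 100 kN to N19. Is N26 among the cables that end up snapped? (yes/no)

Round 1 — N19 at 190 > 140. N19 snaps.
  N19 sheds 190 kN to N26: 190 each.
    N26: 50+190 = 240 > 130
Round 2 — N26 snaps.
  N26 sheds 240 kN to N22, N5: 120 each.
    N22: 30+120 = 150 > 110
    N5: 80+120 = 200 > 100
Round 3 — N22, N5 snap.
  N22 sheds 150 kN: no online neighbours, lost.
  N5 sheds 200 kN to N28, N8: 100 each.
    N28: 120+100 = 220 > 140
    N8: 50+100 = 150 > 120
Round 4 — N28, N8 snap.
  N28 sheds 220 kN: no online neighbours, lost.
  N8 sheds 150 kN: no online neighbours, lost.
No further breaks.

yes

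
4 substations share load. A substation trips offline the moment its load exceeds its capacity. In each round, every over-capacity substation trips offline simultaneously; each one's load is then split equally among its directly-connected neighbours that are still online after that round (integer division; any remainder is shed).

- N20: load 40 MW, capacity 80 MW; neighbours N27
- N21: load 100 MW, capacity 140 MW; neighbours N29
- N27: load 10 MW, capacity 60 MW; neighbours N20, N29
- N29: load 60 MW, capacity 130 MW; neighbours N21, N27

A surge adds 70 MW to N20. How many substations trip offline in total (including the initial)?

Round 1 — N20 at 110 > 80. N20 trips offline.
  N20 sheds 110 MW to N27: 110 each.
    N27: 10+110 = 120 > 60
Round 2 — N27 trips offline.
  N27 sheds 120 MW to N29: 120 each.
    N29: 60+120 = 180 > 130
Round 3 — N29 trips offline.
  N29 sheds 180 MW to N21: 180 each.
    N21: 100+180 = 280 > 140
Round 4 — N21 trips offline.
  N21 sheds 280 MW: no online neighbours, lost.
No further trips.

4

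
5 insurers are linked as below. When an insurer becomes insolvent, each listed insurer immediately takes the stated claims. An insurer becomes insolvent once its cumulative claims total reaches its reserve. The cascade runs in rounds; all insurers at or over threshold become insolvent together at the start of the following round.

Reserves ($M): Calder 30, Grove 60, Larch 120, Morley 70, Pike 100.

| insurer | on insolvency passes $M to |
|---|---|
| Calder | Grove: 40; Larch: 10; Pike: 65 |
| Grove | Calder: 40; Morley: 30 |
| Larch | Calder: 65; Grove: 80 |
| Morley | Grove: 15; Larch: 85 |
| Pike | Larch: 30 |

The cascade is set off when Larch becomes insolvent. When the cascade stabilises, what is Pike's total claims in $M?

65

Round 1 — Larch becomes insolvent (initial).
  Calder: +65 → 65 ≥ 30
  Grove: +80 → 80 ≥ 60
Round 2 — Calder, Grove become insolvent.
  Morley: +30 → 30 < 70
  Pike: +65 → 65 < 100
No further insolvencies.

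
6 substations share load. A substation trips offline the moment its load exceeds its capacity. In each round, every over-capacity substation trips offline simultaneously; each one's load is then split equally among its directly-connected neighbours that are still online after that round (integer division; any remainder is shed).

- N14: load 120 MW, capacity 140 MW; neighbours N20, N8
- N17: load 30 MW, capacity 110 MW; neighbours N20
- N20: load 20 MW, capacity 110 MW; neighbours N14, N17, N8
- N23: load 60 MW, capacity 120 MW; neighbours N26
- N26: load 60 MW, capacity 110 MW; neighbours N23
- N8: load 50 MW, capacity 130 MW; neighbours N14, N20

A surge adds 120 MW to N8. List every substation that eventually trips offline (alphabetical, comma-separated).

N14, N17, N20, N8

Round 1 — N8 at 170 > 130. N8 trips offline.
  N8 sheds 170 MW to N14, N20: 85 each.
    N14: 120+85 = 205 > 140
    N20: 20+85 = 105 ≤ 110
Round 2 — N14 trips offline.
  N14 sheds 205 MW to N20: 205 each.
    N20: 105+205 = 310 > 110
Round 3 — N20 trips offline.
  N20 sheds 310 MW to N17: 310 each.
    N17: 30+310 = 340 > 110
Round 4 — N17 trips offline.
  N17 sheds 340 MW: no online neighbours, lost.
No further trips.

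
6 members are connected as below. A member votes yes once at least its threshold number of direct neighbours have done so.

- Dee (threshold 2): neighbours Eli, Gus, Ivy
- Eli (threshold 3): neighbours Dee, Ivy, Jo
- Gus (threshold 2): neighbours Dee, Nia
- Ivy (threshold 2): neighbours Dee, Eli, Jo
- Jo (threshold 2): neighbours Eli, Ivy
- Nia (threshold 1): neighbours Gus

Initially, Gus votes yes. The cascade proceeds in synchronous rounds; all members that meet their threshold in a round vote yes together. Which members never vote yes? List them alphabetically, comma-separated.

Dee, Eli, Ivy, Jo

Round 1 — Gus votes yes (initial).
Round 2 — checking thresholds:
  Dee: 1 of 3 neighbours < 2, holds.
  Nia: 1 of 1 neighbours ≥ 1, votes yes.
Round 3 — no new yes votes; cascade stops.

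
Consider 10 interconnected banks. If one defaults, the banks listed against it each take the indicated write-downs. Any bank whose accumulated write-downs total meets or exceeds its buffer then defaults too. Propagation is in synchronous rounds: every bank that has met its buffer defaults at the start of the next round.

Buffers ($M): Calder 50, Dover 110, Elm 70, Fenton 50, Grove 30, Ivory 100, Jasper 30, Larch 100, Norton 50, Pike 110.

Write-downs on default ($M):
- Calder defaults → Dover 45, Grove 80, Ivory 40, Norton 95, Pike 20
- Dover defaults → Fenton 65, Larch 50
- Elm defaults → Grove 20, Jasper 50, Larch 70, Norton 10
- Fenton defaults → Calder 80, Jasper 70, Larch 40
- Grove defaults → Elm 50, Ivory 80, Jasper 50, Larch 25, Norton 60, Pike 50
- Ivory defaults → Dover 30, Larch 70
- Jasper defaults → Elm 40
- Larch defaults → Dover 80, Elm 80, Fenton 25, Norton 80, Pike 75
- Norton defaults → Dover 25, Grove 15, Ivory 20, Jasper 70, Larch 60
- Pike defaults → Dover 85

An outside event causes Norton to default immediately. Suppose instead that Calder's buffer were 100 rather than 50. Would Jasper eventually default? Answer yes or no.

With Calder's buffer at 100:
Round 1 — Norton defaults (initial).
  Dover: +25 → 25 < 110
  Grove: +15 → 15 < 30
  Ivory: +20 → 20 < 100
  Jasper: +70 → 70 ≥ 30
  Larch: +60 → 60 < 100
Round 2 — Jasper defaults.
  Elm: +40 → 40 < 70
No further defaults.

yes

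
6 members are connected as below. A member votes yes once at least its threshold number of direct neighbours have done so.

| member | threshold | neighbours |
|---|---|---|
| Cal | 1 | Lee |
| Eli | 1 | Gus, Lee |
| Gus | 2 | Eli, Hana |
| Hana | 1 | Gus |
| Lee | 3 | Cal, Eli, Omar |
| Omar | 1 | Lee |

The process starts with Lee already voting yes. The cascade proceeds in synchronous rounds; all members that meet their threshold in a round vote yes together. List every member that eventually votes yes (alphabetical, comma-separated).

Cal, Eli, Lee, Omar

Round 1 — Lee votes yes (initial).
Round 2 — checking thresholds:
  Cal: 1 of 1 neighbours ≥ 1, votes yes.
  Eli: 1 of 2 neighbours ≥ 1, votes yes.
  Omar: 1 of 1 neighbours ≥ 1, votes yes.
Round 3 — no new yes votes; cascade stops.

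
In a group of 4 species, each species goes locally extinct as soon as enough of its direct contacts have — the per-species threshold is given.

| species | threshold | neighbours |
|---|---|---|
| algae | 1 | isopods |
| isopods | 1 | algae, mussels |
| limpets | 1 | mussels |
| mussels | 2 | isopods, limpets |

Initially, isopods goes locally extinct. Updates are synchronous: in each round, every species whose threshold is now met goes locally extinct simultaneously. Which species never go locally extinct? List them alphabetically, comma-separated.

limpets, mussels

Round 1 — isopods goes locally extinct (initial).
Round 2 — checking thresholds:
  algae: 1 of 1 neighbours ≥ 1, goes locally extinct.
  mussels: 1 of 2 neighbours < 2, below threshold.
Round 3 — no new extinctions; cascade stops.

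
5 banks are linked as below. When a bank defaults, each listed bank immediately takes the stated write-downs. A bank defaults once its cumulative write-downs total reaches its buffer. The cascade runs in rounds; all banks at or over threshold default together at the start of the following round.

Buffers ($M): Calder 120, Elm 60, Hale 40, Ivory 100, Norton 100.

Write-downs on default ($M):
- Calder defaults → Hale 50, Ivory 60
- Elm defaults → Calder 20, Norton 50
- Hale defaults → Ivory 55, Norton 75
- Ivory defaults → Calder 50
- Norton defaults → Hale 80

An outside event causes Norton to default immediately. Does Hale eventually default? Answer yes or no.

yes

Round 1 — Norton defaults (initial).
  Hale: +80 → 80 ≥ 40
Round 2 — Hale defaults.
  Ivory: +55 → 55 < 100
No further defaults.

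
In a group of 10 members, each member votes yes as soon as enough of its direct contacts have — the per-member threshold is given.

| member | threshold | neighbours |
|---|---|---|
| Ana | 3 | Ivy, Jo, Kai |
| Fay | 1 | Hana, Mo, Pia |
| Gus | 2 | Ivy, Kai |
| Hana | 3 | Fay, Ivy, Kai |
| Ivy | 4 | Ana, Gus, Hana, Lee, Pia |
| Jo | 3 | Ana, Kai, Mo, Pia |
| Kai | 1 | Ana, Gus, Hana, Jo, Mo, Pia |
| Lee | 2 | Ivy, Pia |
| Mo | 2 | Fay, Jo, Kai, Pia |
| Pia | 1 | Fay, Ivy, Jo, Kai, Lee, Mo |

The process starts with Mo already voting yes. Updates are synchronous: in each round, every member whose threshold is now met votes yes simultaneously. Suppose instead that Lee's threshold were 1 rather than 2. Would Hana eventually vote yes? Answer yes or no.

With Lee's threshold at 1:
Round 1 — Mo votes yes (initial).
Round 2 — checking thresholds:
  Fay: 1 of 3 neighbours ≥ 1, votes yes.
  Jo: 1 of 4 neighbours < 3, not yet.
  Kai: 1 of 6 neighbours ≥ 1, votes yes.
  Pia: 1 of 6 neighbours ≥ 1, votes yes.
Round 3 — checking thresholds:
  Ana: 1 of 3 neighbours < 3, not yet.
  Gus: 1 of 2 neighbours < 2, not yet.
  Hana: 2 of 3 neighbours < 3, not yet.
  Ivy: 1 of 5 neighbours < 4, not yet.
  Jo: 3 of 4 neighbours ≥ 3, votes yes.
  Lee: 1 of 2 neighbours ≥ 1, votes yes.
Round 4 — no new yes votes; cascade stops.

no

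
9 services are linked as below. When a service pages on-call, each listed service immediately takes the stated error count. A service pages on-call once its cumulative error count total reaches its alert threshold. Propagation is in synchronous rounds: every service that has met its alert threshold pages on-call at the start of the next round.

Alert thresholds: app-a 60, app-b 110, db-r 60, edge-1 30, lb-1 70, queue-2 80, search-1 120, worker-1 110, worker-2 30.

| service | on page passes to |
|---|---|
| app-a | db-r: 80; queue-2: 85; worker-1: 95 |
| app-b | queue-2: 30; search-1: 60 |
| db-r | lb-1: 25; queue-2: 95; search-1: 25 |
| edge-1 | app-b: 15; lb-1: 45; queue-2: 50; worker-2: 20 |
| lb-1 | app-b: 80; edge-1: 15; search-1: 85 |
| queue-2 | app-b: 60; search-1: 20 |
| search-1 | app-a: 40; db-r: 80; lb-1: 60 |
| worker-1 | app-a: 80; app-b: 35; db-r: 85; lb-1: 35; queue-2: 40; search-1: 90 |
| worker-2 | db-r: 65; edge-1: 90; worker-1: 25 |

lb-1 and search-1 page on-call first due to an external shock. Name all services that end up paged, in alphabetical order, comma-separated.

Round 1 — lb-1, search-1 page on-call (initial).
  app-a: +40 → 40 < 60
  app-b: +80 → 80 < 110
  db-r: +80 → 80 ≥ 60
  edge-1: +15 → 15 < 30
Round 2 — db-r pages on-call.
  queue-2: +95 → 95 ≥ 80
Round 3 — queue-2 pages on-call.
  app-b: +60 → 140 ≥ 110
Round 4 — app-b pages on-call.
No further pages.

app-b, db-r, lb-1, queue-2, search-1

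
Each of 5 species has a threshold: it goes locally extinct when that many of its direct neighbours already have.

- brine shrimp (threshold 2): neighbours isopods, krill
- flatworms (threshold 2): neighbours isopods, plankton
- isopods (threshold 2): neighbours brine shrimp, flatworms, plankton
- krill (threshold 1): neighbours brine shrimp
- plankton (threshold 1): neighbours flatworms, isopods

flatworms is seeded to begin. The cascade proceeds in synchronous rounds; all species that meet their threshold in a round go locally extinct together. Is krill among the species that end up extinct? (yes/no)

Round 1 — flatworms goes locally extinct (initial).
Round 2 — checking thresholds:
  isopods: 1 of 3 neighbours < 2, not yet.
  plankton: 1 of 2 neighbours ≥ 1, goes locally extinct.
Round 3 — checking thresholds:
  isopods: 2 of 3 neighbours ≥ 2, goes locally extinct.
Round 4 — no new extinctions; cascade stops.

no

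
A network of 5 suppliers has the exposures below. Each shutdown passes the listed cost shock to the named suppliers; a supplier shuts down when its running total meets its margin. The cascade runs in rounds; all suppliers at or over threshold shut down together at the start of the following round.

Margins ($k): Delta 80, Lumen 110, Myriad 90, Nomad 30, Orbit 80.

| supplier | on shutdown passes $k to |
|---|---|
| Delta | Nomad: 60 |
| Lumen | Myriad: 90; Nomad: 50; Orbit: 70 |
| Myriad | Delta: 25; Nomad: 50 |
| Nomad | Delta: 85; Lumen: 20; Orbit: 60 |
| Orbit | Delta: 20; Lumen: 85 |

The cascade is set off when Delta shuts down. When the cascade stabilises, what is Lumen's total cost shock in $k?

Round 1 — Delta shuts down (initial).
  Nomad: +60 → 60 ≥ 30
Round 2 — Nomad shuts down.
  Lumen: +20 → 20 < 110
  Orbit: +60 → 60 < 80
No further shutdowns.

20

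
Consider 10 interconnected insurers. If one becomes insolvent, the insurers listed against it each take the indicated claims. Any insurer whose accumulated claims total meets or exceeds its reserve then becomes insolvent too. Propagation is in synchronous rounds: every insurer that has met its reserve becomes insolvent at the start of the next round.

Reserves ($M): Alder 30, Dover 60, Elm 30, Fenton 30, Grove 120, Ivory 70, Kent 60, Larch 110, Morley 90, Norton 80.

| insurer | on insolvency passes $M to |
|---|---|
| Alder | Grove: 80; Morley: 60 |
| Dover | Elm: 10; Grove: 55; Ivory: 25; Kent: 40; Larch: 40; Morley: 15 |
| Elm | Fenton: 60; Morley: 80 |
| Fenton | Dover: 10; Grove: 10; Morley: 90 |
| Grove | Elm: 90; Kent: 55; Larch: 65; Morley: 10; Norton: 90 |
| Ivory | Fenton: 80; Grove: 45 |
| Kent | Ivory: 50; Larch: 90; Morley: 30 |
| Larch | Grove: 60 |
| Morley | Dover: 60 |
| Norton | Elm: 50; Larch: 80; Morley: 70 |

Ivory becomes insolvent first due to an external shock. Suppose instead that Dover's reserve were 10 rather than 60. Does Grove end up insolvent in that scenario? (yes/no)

no

With Dover's reserve at 10:
Round 1 — Ivory becomes insolvent (initial).
  Fenton: +80 → 80 ≥ 30
  Grove: +45 → 45 < 120
Round 2 — Fenton becomes insolvent.
  Dover: +10 → 10 ≥ 10
  Grove: +10 → 55 < 120
  Morley: +90 → 90 ≥ 90
Round 3 — Dover, Morley become insolvent.
  Elm: +10 → 10 < 30
  Grove: +55 → 110 < 120
  Kent: +40 → 40 < 60
  Larch: +40 → 40 < 110
No further insolvencies.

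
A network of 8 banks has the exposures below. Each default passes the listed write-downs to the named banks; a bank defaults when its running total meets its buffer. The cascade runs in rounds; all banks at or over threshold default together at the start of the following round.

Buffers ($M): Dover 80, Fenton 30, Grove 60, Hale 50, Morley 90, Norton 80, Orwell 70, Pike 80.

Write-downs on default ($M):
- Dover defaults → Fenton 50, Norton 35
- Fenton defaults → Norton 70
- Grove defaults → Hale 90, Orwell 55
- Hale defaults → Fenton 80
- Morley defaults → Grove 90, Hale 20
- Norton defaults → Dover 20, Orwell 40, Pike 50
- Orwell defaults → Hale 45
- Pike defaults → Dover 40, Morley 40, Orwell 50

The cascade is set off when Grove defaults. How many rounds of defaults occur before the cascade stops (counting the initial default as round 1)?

Round 1 — Grove defaults (initial).
  Hale: +90 → 90 ≥ 50
  Orwell: +55 → 55 < 70
Round 2 — Hale defaults.
  Fenton: +80 → 80 ≥ 30
Round 3 — Fenton defaults.
  Norton: +70 → 70 < 80
No further defaults.

3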